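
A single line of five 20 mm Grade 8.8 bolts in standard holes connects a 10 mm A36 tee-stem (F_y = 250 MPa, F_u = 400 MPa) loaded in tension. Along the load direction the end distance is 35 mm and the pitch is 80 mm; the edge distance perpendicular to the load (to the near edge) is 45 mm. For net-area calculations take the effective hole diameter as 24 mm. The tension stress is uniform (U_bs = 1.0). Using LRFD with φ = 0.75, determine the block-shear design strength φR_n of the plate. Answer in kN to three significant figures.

498 kN

Shear plane L_v = 35 + 4·80 = 355 mm; A_gv = 355 × 10 = 3550 mm².
A_nv = (355 − 4.5·24) × 10 = 2470 mm².
A_nt = (45 − 0.5·24) × 10 = 330 mm².
0.6 F_u A_nv = 592.8 kN; 0.6 F_y A_gv = 532.5 kN → shear yielding governs the shear term.
R_n = 532.5 + 1.0 × 400 × 330 / 1000 = 664.5 kN.
Design strength φR_n = 0.75 × 664.5 = 498 kN.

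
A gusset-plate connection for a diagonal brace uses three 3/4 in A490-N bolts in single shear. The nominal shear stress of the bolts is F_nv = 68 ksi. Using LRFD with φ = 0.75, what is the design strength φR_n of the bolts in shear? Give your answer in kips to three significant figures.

A_b = π × 0.75² / 4 = 0.4418 in².
R_n = F_nv · A_b · n · n_s = 68 × 0.4418 × 3 × 1 = 90.12 kips.
Design strength φR_n = 0.75 × 90.12 = 67.6 kips.

67.6 kips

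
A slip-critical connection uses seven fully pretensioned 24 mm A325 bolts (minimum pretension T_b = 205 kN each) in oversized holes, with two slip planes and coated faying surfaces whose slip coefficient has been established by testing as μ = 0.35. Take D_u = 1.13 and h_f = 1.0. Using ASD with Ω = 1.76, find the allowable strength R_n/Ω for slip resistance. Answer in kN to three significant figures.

R_n = μ · D_u · h_f · T_b · n_s · n_b = 0.35 × 1.13 × 1.0 × 205 × 2 × 7 = 1135 kN.
Allowable strength R_n/Ω = 1135 / 1.76 = 645 kN.

645 kN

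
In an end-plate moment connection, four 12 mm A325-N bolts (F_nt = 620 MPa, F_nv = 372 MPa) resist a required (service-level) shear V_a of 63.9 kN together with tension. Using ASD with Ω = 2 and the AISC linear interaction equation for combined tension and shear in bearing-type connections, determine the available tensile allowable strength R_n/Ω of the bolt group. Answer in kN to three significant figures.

A_b = π·12²/4 = 113.1 mm²; f_rv = 63.9 × 1000 / (4 × 113.1) = 141.3 MPa.
F'_nt = 1.3 F_nt − (Ω F_nt / F_nv) f_rv = 1.3·620 − (2·620/372)·141.3 = 335.2 MPa, capped at F_nt → F'_nt = 335.2 MPa.
R_n = F'_nt · A_b · n = 335.2 × 113.1 × 4 / 1000 = 151.6 kN.
Allowable strength R_n/Ω = 151.6 / 2 = 75.8 kN.

75.8 kN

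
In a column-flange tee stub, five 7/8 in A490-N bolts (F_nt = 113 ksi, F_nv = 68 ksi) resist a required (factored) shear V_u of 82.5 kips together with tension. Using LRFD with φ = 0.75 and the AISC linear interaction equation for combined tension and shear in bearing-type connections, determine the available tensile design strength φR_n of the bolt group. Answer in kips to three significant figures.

A_b = π·0.875²/4 = 0.6013 in²; f_rv = 82.5 / (5 × 0.6013) = 27.44 ksi.
F'_nt = 1.3 F_nt − (F_nt / φF_nv) f_rv = 1.3·113 − (113/(0.75·68))·27.44 = 86.1 ksi, capped at F_nt → F'_nt = 86.1 ksi.
R_n = F'_nt · A_b · n = 86.1 × 0.6013 × 5 = 258.9 kips.
Design strength φR_n = 0.75 × 258.9 = 194 kips.

194 kips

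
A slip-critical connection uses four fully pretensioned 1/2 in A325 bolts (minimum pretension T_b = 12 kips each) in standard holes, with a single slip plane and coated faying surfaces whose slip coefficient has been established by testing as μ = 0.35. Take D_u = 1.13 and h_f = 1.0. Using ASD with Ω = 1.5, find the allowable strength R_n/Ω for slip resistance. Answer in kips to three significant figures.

R_n = μ · D_u · h_f · T_b · n_s · n_b = 0.35 × 1.13 × 1.0 × 12 × 1 × 4 = 18.98 kips.
Allowable strength R_n/Ω = 18.98 / 1.5 = 12.7 kips.

12.7 kips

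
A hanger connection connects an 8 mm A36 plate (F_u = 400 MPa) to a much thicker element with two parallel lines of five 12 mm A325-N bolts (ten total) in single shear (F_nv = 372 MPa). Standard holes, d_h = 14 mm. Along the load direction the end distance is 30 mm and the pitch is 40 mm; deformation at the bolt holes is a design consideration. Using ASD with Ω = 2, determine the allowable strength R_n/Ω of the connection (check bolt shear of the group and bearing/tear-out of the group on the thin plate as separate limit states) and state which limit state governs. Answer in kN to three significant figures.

210 kN (bolt shear governs)

Bolt shear: A_b = π·12²/4 = 113.1 mm²; R_n = 372 × 113.1 × 10 × 1 / 1000 = 420.7 kN → 420.7 / 2 = 210 kN.
Bearing (1.2 l_c t F_u ≤ 2.4 d t F_u): upper limit = 2.4·12·8·400 / 1000 = 92.16 kN.
  Edge l_c = 30 − 14/2 = 23 → r_n = 88.32 kN; interior l_c = 40 − 14 = 26 → r_n = 92.16 kN.
  R_n,bearing = 2·88.32 + 8·92.16 = 913.9 kN → 913.9 / 2 = 457 kN.
Bolt shear governs: 210 kN.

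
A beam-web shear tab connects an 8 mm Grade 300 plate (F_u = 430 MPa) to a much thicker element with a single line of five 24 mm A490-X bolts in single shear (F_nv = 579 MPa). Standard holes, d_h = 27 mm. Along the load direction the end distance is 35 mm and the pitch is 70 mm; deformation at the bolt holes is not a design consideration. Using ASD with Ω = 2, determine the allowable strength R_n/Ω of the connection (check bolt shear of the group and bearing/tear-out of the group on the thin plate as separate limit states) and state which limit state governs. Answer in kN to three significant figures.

Bolt shear: A_b = π·24²/4 = 452.4 mm²; R_n = 579 × 452.4 × 5 × 1 / 1000 = 1310 kN → 1310 / 2 = 655 kN.
Bearing (1.5 l_c t F_u ≤ 3.0 d t F_u): upper limit = 3.0·24·8·430 / 1000 = 247.7 kN.
  Edge l_c = 35 − 27/2 = 21.5 → r_n = 110.9 kN; interior l_c = 70 − 27 = 43 → r_n = 221.9 kN.
  R_n,bearing = 1·110.9 + 4·221.9 = 998.5 kN → 998.5 / 2 = 499 kN.
Bearing governs: 499 kN.

499 kN (bearing governs)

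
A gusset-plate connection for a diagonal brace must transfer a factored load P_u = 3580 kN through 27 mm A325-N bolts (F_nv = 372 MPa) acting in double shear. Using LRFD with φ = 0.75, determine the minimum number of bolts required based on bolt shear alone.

A_b = π·27²/4 = 572.6 mm².
Per-bolt design strength φR_n = 0.75 × 372 × 572.6 × 2 / 1000 = 319.5 kN.
n ≥ 3580 / 319.5 = 11.21 → use 12 bolts.

12 bolts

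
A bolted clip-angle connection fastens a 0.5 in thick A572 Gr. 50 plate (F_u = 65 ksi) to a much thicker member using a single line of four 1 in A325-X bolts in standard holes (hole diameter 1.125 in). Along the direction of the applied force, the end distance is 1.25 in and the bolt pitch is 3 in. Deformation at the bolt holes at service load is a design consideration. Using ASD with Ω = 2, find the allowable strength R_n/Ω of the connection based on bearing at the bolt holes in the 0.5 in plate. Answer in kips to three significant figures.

Per bolt r_n = 1.2 l_c t F_u ≤ 2.4 d t F_u; upper limit = 2.4 × 1 × 0.5 × 65 = 78 kips.
Edge bolt: l_c = 1.25 − 1.125/2 = 0.6875 in → 1.2 × 0.6875 × 0.5 × 65 = 26.81 → r_n = 26.81 kips.
Interior bolts: l_c = 3 − 1.125 = 1.875 in → 1.2 × 1.875 × 0.5 × 65 = 73.12 → r_n = 73.12 kips.
R_n = 1 × 26.81 + 3 × 73.12 = 246.2 kips.
Allowable strength R_n/Ω = 246.2 / 2 = 123 kips.

123 kips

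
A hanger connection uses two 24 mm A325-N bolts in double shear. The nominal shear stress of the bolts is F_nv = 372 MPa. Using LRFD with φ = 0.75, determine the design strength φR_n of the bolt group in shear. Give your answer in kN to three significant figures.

A_b = π × 24² / 4 = 452.4 mm².
R_n = F_nv · A_b · n · n_s = 372 × 452.4 × 2 × 2 / 1000 = 673.2 kN.
Design strength φR_n = 0.75 × 673.2 = 505 kN.

505 kN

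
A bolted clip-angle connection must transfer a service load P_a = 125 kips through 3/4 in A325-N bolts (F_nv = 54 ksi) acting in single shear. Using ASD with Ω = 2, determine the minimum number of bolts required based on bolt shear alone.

11 bolts

A_b = π·0.75²/4 = 0.4418 in².
Per-bolt allowable strength R_n/Ω = 54 × 0.4418 × 1 / 2 = 11.93 kips.
n ≥ 125 / 11.93 = 10.48 → use 11 bolts.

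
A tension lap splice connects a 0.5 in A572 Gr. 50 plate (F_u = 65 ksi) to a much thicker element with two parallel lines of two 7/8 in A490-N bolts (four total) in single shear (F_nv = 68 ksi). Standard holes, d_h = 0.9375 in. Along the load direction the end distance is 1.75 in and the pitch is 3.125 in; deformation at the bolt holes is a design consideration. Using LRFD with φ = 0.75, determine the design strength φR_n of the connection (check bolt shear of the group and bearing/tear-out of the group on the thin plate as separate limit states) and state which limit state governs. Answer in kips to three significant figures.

Bolt shear: A_b = π·0.875²/4 = 0.6013 in²; R_n = 68 × 0.6013 × 4 × 1 = 163.6 kips → 0.75 × 163.6 = 123 kips.
Bearing (1.2 l_c t F_u ≤ 2.4 d t F_u): upper limit = 2.4·0.875·0.5·65 = 68.25 kips.
  Edge l_c = 1.75 − 0.9375/2 = 1.281 → r_n = 49.97 kips; interior l_c = 3.125 − 0.9375 = 2.188 → r_n = 68.25 kips.
  R_n,bearing = 2·49.97 + 2·68.25 = 236.4 kips → 0.75 × 236.4 = 177 kips.
Bolt shear governs: 123 kips.

123 kips (bolt shear governs)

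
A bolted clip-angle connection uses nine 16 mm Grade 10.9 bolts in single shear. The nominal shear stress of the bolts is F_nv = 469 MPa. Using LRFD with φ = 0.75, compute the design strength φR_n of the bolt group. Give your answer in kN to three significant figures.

637 kN

A_b = π × 16² / 4 = 201.1 mm².
R_n = F_nv · A_b · n · n_s = 469 × 201.1 × 9 × 1 / 1000 = 848.7 kN.
Design strength φR_n = 0.75 × 848.7 = 637 kN.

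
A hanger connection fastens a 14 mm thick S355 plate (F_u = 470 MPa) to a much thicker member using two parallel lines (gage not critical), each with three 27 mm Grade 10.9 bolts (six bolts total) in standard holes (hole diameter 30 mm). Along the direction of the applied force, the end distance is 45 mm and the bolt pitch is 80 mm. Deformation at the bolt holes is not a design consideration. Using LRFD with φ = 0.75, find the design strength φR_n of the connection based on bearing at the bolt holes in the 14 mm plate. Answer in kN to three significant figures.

Per bolt r_n = 1.5 l_c t F_u ≤ 3.0 d t F_u; upper limit = 3.0 × 27 × 14 × 470 / 1000 = 533 kN.
Edge bolt: l_c = 45 − 30/2 = 30 mm → 1.5 × 30 × 14 × 470 / 1000 = 296.1 → r_n = 296.1 kN.
Interior bolts: l_c = 80 − 30 = 50 mm → 1.5 × 50 × 14 × 470 / 1000 = 493.5 → r_n = 493.5 kN.
R_n = 2 × 296.1 + 4 × 493.5 = 2566 kN.
Design strength φR_n = 0.75 × 2566 = 1920 kN.

1920 kN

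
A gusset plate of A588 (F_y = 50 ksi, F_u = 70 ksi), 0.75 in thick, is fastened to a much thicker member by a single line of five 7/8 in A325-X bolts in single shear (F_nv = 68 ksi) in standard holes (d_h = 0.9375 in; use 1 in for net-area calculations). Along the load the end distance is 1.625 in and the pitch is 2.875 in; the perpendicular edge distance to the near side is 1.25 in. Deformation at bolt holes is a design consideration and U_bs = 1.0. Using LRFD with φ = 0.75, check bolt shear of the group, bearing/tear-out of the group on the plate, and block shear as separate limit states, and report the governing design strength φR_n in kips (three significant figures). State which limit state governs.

Bolt shear: A_b = π·0.875²/4 = 0.6013 in²; R_n = 68 × 0.6013 × 5 × 1 = 204.4 kips → 0.75 × 204.4 = 153 kips.
Bearing: edge l_c = 1.156, r_n = 72.84 kips; interior l_c = 1.938, r_n = 110.3 kips; R_n = 72.84 + 4·110.3 = 513.8 kips → 385 kips.
Block shear: A_gv = 9.844, A_nv = 6.469, A_nt = 0.5625 in²; R_n = min(0.6F_uA_nv, 0.6F_yA_gv) + U_bs·F_u·A_nt = 311.1 kips → 233 kips.
Bolt shear governs: 153 kips.

153 kips (bolt shear governs)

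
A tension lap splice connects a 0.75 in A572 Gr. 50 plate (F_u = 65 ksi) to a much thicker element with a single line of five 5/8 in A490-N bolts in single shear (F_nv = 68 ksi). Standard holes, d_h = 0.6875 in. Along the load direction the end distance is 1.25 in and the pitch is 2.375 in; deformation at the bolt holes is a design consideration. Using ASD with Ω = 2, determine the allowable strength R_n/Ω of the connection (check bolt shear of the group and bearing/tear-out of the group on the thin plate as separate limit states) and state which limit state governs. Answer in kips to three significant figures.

Bolt shear: A_b = π·0.625²/4 = 0.3068 in²; R_n = 68 × 0.3068 × 5 × 1 = 104.3 kips → 104.3 / 2 = 52.2 kips.
Bearing (1.2 l_c t F_u ≤ 2.4 d t F_u): upper limit = 2.4·0.625·0.75·65 = 73.12 kips.
  Edge l_c = 1.25 − 0.6875/2 = 0.9062 → r_n = 53.02 kips; interior l_c = 2.375 − 0.6875 = 1.688 → r_n = 73.12 kips.
  R_n,bearing = 1·53.02 + 4·73.12 = 345.5 kips → 345.5 / 2 = 173 kips.
Bolt shear governs: 52.2 kips.

52.2 kips (bolt shear governs)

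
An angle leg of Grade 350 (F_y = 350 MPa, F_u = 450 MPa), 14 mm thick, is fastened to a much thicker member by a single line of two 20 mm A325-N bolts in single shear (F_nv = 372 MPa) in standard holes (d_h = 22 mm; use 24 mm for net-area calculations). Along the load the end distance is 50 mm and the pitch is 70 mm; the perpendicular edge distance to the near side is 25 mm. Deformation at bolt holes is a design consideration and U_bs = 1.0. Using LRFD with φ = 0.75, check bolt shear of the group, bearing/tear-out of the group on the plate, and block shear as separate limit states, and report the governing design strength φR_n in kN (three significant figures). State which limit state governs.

Bolt shear: A_b = π·20²/4 = 314.2 mm²; R_n = 372 × 314.2 × 2 × 1 / 1000 = 233.7 kN → 0.75 × 233.7 = 175 kN.
Bearing: edge l_c = 39, r_n = 294.8 kN; interior l_c = 48, r_n = 302.4 kN; R_n = 294.8 + 1·302.4 = 597.2 kN → 448 kN.
Block shear: A_gv = 1680, A_nv = 1176, A_nt = 182 mm²; R_n = min(0.6F_uA_nv, 0.6F_yA_gv) + U_bs·F_u·A_nt = 399.4 kN → 300 kN.
Bolt shear governs: 175 kN.

175 kN (bolt shear governs)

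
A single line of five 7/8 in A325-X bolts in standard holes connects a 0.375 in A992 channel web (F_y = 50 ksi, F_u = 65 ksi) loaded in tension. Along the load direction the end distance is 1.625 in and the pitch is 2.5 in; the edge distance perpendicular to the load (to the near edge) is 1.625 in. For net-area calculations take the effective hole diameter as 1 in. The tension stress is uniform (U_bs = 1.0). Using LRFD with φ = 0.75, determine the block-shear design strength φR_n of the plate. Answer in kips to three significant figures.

Shear plane L_v = 1.625 + 4·2.5 = 11.62 in; A_gv = 11.62 × 0.375 = 4.359 in².
A_nv = (11.62 − 4.5·1) × 0.375 = 2.672 in².
A_nt = (1.625 − 0.5·1) × 0.375 = 0.4219 in².
0.6 F_u A_nv = 104.2 kips; 0.6 F_y A_gv = 130.8 kips → shear rupture governs the shear term.
R_n = 104.2 + 1.0 × 65 × 0.4219 = 131.6 kips.
Design strength φR_n = 0.75 × 131.6 = 98.7 kips.

98.7 kips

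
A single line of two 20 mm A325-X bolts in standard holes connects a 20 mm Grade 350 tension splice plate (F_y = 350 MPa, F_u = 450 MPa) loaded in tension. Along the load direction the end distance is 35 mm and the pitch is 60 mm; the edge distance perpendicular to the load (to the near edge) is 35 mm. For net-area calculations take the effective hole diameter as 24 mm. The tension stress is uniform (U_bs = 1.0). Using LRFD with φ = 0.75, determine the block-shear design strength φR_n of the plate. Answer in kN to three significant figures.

Shear plane L_v = 35 + 1·60 = 95 mm; A_gv = 95 × 20 = 1900 mm².
A_nv = (95 − 1.5·24) × 20 = 1180 mm².
A_nt = (35 − 0.5·24) × 20 = 460 mm².
0.6 F_u A_nv = 318.6 kN; 0.6 F_y A_gv = 399 kN → shear rupture governs the shear term.
R_n = 318.6 + 1.0 × 450 × 460 / 1000 = 525.6 kN.
Design strength φR_n = 0.75 × 525.6 = 394 kN.

394 kN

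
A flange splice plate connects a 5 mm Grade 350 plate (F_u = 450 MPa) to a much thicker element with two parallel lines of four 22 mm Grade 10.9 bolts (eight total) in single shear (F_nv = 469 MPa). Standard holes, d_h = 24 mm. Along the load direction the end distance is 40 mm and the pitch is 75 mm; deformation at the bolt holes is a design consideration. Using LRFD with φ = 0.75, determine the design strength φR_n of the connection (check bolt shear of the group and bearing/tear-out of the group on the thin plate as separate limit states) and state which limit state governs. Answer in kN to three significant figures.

648 kN (bearing governs)

Bolt shear: A_b = π·22²/4 = 380.1 mm²; R_n = 469 × 380.1 × 8 × 1 / 1000 = 1426 kN → 0.75 × 1426 = 1070 kN.
Bearing (1.2 l_c t F_u ≤ 2.4 d t F_u): upper limit = 2.4·22·5·450 / 1000 = 118.8 kN.
  Edge l_c = 40 − 24/2 = 28 → r_n = 75.6 kN; interior l_c = 75 − 24 = 51 → r_n = 118.8 kN.
  R_n,bearing = 2·75.6 + 6·118.8 = 864 kN → 0.75 × 864 = 648 kN.
Bearing governs: 648 kN.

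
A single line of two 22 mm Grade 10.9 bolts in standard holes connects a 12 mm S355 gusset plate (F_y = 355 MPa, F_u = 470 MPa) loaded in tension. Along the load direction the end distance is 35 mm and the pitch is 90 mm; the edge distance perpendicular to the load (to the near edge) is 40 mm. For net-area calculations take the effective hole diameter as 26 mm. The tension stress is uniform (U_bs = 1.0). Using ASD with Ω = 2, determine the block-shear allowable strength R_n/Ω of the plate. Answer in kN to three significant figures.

222 kN

Shear plane L_v = 35 + 1·90 = 125 mm; A_gv = 125 × 12 = 1500 mm².
A_nv = (125 − 1.5·26) × 12 = 1032 mm².
A_nt = (40 − 0.5·26) × 12 = 324 mm².
0.6 F_u A_nv = 291 kN; 0.6 F_y A_gv = 319.5 kN → shear rupture governs the shear term.
R_n = 291 + 1.0 × 470 × 324 / 1000 = 443.3 kN.
Allowable strength R_n/Ω = 443.3 / 2 = 222 kN.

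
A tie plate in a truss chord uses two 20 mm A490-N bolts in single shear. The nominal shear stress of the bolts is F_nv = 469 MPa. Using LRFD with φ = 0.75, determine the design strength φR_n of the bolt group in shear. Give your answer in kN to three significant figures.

A_b = π × 20² / 4 = 314.2 mm².
R_n = F_nv · A_b · n · n_s = 469 × 314.2 × 2 × 1 / 1000 = 294.7 kN.
Design strength φR_n = 0.75 × 294.7 = 221 kN.

221 kN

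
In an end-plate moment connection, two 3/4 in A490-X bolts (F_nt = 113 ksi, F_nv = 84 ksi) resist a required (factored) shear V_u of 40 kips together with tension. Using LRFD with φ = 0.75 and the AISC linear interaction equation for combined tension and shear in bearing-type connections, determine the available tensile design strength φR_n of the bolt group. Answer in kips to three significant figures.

A_b = π·0.75²/4 = 0.4418 in²; f_rv = 40 / (2 × 0.4418) = 45.27 ksi.
F'_nt = 1.3 F_nt − (F_nt / φF_nv) f_rv = 1.3·113 − (113/(0.75·84))·45.27 = 65.7 ksi, capped at F_nt → F'_nt = 65.7 ksi.
R_n = F'_nt · A_b · n = 65.7 × 0.4418 × 2 = 58.05 kips.
Design strength φR_n = 0.75 × 58.05 = 43.5 kips.

43.5 kips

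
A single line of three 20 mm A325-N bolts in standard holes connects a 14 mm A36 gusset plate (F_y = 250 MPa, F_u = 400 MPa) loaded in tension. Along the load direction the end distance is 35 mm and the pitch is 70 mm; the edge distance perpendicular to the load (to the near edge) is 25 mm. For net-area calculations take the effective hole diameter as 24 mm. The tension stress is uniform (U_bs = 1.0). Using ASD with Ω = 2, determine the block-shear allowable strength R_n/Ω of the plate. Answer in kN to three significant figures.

220 kN

Shear plane L_v = 35 + 2·70 = 175 mm; A_gv = 175 × 14 = 2450 mm².
A_nv = (175 − 2.5·24) × 14 = 1610 mm².
A_nt = (25 − 0.5·24) × 14 = 182 mm².
0.6 F_u A_nv = 386.4 kN; 0.6 F_y A_gv = 367.5 kN → shear yielding governs the shear term.
R_n = 367.5 + 1.0 × 400 × 182 / 1000 = 440.3 kN.
Allowable strength R_n/Ω = 440.3 / 2 = 220 kN.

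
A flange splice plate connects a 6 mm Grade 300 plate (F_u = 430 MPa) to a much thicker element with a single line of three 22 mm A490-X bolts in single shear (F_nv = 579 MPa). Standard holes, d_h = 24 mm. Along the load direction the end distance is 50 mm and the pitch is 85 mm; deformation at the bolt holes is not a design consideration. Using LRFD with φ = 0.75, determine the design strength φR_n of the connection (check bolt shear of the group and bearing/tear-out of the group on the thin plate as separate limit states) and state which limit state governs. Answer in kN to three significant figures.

Bolt shear: A_b = π·22²/4 = 380.1 mm²; R_n = 579 × 380.1 × 3 × 1 / 1000 = 660.3 kN → 0.75 × 660.3 = 495 kN.
Bearing (1.5 l_c t F_u ≤ 3.0 d t F_u): upper limit = 3.0·22·6·430 / 1000 = 170.3 kN.
  Edge l_c = 50 − 24/2 = 38 → r_n = 147.1 kN; interior l_c = 85 − 24 = 61 → r_n = 170.3 kN.
  R_n,bearing = 1·147.1 + 2·170.3 = 487.6 kN → 0.75 × 487.6 = 366 kN.
Bearing governs: 366 kN.

366 kN (bearing governs)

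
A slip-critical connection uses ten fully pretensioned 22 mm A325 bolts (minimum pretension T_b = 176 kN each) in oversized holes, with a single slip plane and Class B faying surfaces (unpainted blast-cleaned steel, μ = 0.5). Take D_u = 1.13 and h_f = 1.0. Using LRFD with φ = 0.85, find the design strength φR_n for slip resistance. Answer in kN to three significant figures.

R_n = μ · D_u · h_f · T_b · n_s · n_b = 0.5 × 1.13 × 1.0 × 176 × 1 × 10 = 994.4 kN.
Design strength φR_n = 0.85 × 994.4 = 845 kN.

845 kN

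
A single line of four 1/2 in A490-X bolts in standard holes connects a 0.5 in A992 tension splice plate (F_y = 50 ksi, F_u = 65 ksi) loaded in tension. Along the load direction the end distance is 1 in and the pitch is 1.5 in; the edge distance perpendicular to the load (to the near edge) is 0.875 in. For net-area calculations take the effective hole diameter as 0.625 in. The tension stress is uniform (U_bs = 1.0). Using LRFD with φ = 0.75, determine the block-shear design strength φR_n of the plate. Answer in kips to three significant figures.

62.2 kips

Shear plane L_v = 1 + 3·1.5 = 5.5 in; A_gv = 5.5 × 0.5 = 2.75 in².
A_nv = (5.5 − 3.5·0.625) × 0.5 = 1.656 in².
A_nt = (0.875 − 0.5·0.625) × 0.5 = 0.2812 in².
0.6 F_u A_nv = 64.59 kips; 0.6 F_y A_gv = 82.5 kips → shear rupture governs the shear term.
R_n = 64.59 + 1.0 × 65 × 0.2812 = 82.88 kips.
Design strength φR_n = 0.75 × 82.88 = 62.2 kips.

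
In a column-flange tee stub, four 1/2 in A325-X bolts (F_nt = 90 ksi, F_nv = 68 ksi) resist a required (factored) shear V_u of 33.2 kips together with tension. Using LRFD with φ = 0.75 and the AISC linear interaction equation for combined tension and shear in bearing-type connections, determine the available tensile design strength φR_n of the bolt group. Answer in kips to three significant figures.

25 kips

A_b = π·0.5²/4 = 0.1963 in²; f_rv = 33.2 / (4 × 0.1963) = 42.27 ksi.
F'_nt = 1.3 F_nt − (F_nt / φF_nv) f_rv = 1.3·90 − (90/(0.75·68))·42.27 = 42.4 ksi, capped at F_nt → F'_nt = 42.4 ksi.
R_n = F'_nt · A_b · n = 42.4 × 0.1963 × 4 = 33.3 kips.
Design strength φR_n = 0.75 × 33.3 = 25 kips.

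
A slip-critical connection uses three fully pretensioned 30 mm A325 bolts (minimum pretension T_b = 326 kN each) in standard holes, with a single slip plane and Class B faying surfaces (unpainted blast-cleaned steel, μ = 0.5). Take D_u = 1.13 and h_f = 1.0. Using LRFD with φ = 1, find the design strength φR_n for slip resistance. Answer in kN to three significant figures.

R_n = μ · D_u · h_f · T_b · n_s · n_b = 0.5 × 1.13 × 1.0 × 326 × 1 × 3 = 552.6 kN.
Design strength φR_n = 1 × 552.6 = 553 kN.

553 kN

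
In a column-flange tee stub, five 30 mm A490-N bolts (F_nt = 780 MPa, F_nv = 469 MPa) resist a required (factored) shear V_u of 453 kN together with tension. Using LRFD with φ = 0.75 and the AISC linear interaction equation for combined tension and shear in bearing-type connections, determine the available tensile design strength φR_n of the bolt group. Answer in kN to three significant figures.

1930 kN

A_b = π·30²/4 = 706.9 mm²; f_rv = 453 × 1000 / (5 × 706.9) = 128.2 MPa.
F'_nt = 1.3 F_nt − (F_nt / φF_nv) f_rv = 1.3·780 − (780/(0.75·469))·128.2 = 729.8 MPa, capped at F_nt → F'_nt = 729.8 MPa.
R_n = F'_nt · A_b · n = 729.8 × 706.9 × 5 / 1000 = 2579 kN.
Design strength φR_n = 0.75 × 2579 = 1930 kN.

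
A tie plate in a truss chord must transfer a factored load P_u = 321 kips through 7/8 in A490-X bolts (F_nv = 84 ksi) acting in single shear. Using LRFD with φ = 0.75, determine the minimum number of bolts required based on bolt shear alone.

A_b = π·0.875²/4 = 0.6013 in².
Per-bolt design strength φR_n = 0.75 × 84 × 0.6013 × 1 = 37.88 kips.
n ≥ 321 / 37.88 = 8.473 → use 9 bolts.

9 bolts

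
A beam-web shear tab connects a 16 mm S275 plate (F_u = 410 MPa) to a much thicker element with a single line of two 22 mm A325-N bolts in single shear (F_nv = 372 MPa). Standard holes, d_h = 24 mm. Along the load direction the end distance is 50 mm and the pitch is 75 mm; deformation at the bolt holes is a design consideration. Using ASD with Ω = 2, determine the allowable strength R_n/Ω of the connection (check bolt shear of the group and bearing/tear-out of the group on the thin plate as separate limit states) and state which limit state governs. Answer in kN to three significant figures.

141 kN (bolt shear governs)

Bolt shear: A_b = π·22²/4 = 380.1 mm²; R_n = 372 × 380.1 × 2 × 1 / 1000 = 282.8 kN → 282.8 / 2 = 141 kN.
Bearing (1.2 l_c t F_u ≤ 2.4 d t F_u): upper limit = 2.4·22·16·410 / 1000 = 346.4 kN.
  Edge l_c = 50 − 24/2 = 38 → r_n = 299.1 kN; interior l_c = 75 − 24 = 51 → r_n = 346.4 kN.
  R_n,bearing = 1·299.1 + 1·346.4 = 645.5 kN → 645.5 / 2 = 323 kN.
Bolt shear governs: 141 kN.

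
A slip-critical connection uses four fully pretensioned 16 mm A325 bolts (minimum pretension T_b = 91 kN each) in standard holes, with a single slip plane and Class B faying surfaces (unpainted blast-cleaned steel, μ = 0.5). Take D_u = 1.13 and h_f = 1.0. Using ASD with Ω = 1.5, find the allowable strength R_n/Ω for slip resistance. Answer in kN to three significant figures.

R_n = μ · D_u · h_f · T_b · n_s · n_b = 0.5 × 1.13 × 1.0 × 91 × 1 × 4 = 205.7 kN.
Allowable strength R_n/Ω = 205.7 / 1.5 = 137 kN.

137 kN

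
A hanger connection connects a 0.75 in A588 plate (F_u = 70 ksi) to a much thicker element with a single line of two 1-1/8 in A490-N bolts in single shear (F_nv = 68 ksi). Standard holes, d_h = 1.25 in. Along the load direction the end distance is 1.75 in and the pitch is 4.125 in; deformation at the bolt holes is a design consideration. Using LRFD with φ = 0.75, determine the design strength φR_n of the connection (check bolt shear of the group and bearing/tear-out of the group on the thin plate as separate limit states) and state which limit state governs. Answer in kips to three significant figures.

101 kips (bolt shear governs)

Bolt shear: A_b = π·1.125²/4 = 0.994 in²; R_n = 68 × 0.994 × 2 × 1 = 135.2 kips → 0.75 × 135.2 = 101 kips.
Bearing (1.2 l_c t F_u ≤ 2.4 d t F_u): upper limit = 2.4·1.125·0.75·70 = 141.8 kips.
  Edge l_c = 1.75 − 1.25/2 = 1.125 → r_n = 70.88 kips; interior l_c = 4.125 − 1.25 = 2.875 → r_n = 141.8 kips.
  R_n,bearing = 1·70.88 + 1·141.8 = 212.6 kips → 0.75 × 212.6 = 159 kips.
Bolt shear governs: 101 kips.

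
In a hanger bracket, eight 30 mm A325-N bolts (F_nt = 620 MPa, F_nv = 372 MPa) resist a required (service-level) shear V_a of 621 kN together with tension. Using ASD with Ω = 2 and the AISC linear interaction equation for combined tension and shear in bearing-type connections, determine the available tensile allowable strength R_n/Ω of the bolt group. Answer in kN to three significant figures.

A_b = π·30²/4 = 706.9 mm²; f_rv = 621 × 1000 / (8 × 706.9) = 109.8 MPa.
F'_nt = 1.3 F_nt − (Ω F_nt / F_nv) f_rv = 1.3·620 − (2·620/372)·109.8 = 439.9 MPa, capped at F_nt → F'_nt = 439.9 MPa.
R_n = F'_nt · A_b · n = 439.9 × 706.9 × 8 / 1000 = 2488 kN.
Allowable strength R_n/Ω = 2488 / 2 = 1240 kN.

1240 kN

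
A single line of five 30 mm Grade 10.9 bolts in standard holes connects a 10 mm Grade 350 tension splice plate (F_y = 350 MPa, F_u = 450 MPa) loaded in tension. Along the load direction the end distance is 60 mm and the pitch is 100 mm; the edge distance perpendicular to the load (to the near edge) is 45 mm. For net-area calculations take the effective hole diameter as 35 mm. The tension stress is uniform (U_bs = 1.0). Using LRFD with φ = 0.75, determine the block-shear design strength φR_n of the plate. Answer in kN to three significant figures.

705 kN

Shear plane L_v = 60 + 4·100 = 460 mm; A_gv = 460 × 10 = 4600 mm².
A_nv = (460 − 4.5·35) × 10 = 3025 mm².
A_nt = (45 − 0.5·35) × 10 = 275 mm².
0.6 F_u A_nv = 816.8 kN; 0.6 F_y A_gv = 966 kN → shear rupture governs the shear term.
R_n = 816.8 + 1.0 × 450 × 275 / 1000 = 940.5 kN.
Design strength φR_n = 0.75 × 940.5 = 705 kN.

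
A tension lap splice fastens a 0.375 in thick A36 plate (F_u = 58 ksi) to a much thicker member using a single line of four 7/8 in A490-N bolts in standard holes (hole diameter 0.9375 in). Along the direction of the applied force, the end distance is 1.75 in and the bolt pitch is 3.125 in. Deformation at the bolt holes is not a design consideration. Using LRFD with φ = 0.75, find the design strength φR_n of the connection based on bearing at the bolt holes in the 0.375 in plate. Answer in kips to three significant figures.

Per bolt r_n = 1.5 l_c t F_u ≤ 3.0 d t F_u; upper limit = 3.0 × 0.875 × 0.375 × 58 = 57.09 kips.
Edge bolt: l_c = 1.75 − 0.9375/2 = 1.281 in → 1.5 × 1.281 × 0.375 × 58 = 41.8 → r_n = 41.8 kips.
Interior bolts: l_c = 3.125 − 0.9375 = 2.188 in → 1.5 × 2.188 × 0.375 × 58 = 71.37 → r_n = 57.09 kips.
R_n = 1 × 41.8 + 3 × 57.09 = 213.1 kips.
Design strength φR_n = 0.75 × 213.1 = 160 kips.

160 kips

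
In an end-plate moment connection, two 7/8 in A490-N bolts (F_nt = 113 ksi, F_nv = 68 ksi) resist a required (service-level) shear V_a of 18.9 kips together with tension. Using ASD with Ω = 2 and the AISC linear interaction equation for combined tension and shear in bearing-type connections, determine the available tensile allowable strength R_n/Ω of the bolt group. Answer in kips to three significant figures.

A_b = π·0.875²/4 = 0.6013 in²; f_rv = 18.9 / (2 × 0.6013) = 15.72 ksi.
F'_nt = 1.3 F_nt − (Ω F_nt / F_nv) f_rv = 1.3·113 − (2·113/68)·15.72 = 94.67 ksi, capped at F_nt → F'_nt = 94.67 ksi.
R_n = F'_nt · A_b · n = 94.67 × 0.6013 × 2 = 113.9 kips.
Allowable strength R_n/Ω = 113.9 / 2 = 56.9 kips.

56.9 kips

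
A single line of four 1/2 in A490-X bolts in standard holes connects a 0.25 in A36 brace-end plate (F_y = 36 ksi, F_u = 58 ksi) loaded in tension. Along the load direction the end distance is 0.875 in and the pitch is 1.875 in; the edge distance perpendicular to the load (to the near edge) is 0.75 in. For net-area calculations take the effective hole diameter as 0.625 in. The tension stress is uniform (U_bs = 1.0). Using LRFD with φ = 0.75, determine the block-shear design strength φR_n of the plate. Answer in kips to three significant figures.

31.1 kips

Shear plane L_v = 0.875 + 3·1.875 = 6.5 in; A_gv = 6.5 × 0.25 = 1.625 in².
A_nv = (6.5 − 3.5·0.625) × 0.25 = 1.078 in².
A_nt = (0.75 − 0.5·0.625) × 0.25 = 0.1094 in².
0.6 F_u A_nv = 37.52 kips; 0.6 F_y A_gv = 35.1 kips → shear yielding governs the shear term.
R_n = 35.1 + 1.0 × 58 × 0.1094 = 41.44 kips.
Design strength φR_n = 0.75 × 41.44 = 31.1 kips.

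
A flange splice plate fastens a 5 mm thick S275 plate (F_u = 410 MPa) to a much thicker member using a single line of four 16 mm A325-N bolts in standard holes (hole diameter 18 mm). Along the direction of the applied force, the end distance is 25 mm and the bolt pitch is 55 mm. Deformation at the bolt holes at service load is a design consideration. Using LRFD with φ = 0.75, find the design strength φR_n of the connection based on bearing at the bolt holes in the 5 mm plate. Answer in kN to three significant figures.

207 kN

Per bolt r_n = 1.2 l_c t F_u ≤ 2.4 d t F_u; upper limit = 2.4 × 16 × 5 × 410 / 1000 = 78.72 kN.
Edge bolt: l_c = 25 − 18/2 = 16 mm → 1.2 × 16 × 5 × 410 / 1000 = 39.36 → r_n = 39.36 kN.
Interior bolts: l_c = 55 − 18 = 37 mm → 1.2 × 37 × 5 × 410 / 1000 = 91.02 → r_n = 78.72 kN.
R_n = 1 × 39.36 + 3 × 78.72 = 275.5 kN.
Design strength φR_n = 0.75 × 275.5 = 207 kN.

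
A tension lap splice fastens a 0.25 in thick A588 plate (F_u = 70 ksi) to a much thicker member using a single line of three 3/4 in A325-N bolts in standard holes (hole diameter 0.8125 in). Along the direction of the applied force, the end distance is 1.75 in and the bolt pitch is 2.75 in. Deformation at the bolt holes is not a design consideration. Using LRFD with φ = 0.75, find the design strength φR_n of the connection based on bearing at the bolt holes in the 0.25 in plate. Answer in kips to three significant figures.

85.5 kips

Per bolt r_n = 1.5 l_c t F_u ≤ 3.0 d t F_u; upper limit = 3.0 × 0.75 × 0.25 × 70 = 39.38 kips.
Edge bolt: l_c = 1.75 − 0.8125/2 = 1.344 in → 1.5 × 1.344 × 0.25 × 70 = 35.27 → r_n = 35.27 kips.
Interior bolts: l_c = 2.75 − 0.8125 = 1.938 in → 1.5 × 1.938 × 0.25 × 70 = 50.86 → r_n = 39.38 kips.
R_n = 1 × 35.27 + 2 × 39.38 = 114 kips.
Design strength φR_n = 0.75 × 114 = 85.5 kips.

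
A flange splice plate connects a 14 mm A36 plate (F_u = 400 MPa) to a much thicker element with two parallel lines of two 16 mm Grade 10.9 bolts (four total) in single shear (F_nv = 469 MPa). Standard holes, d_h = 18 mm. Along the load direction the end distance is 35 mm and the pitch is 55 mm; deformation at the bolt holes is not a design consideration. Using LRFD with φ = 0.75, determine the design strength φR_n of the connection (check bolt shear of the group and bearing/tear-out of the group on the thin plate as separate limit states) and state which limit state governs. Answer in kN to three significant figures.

Bolt shear: A_b = π·16²/4 = 201.1 mm²; R_n = 469 × 201.1 × 4 × 1 / 1000 = 377.2 kN → 0.75 × 377.2 = 283 kN.
Bearing (1.5 l_c t F_u ≤ 3.0 d t F_u): upper limit = 3.0·16·14·400 / 1000 = 268.8 kN.
  Edge l_c = 35 − 18/2 = 26 → r_n = 218.4 kN; interior l_c = 55 − 18 = 37 → r_n = 268.8 kN.
  R_n,bearing = 2·218.4 + 2·268.8 = 974.4 kN → 0.75 × 974.4 = 731 kN.
Bolt shear governs: 283 kN.

283 kN (bolt shear governs)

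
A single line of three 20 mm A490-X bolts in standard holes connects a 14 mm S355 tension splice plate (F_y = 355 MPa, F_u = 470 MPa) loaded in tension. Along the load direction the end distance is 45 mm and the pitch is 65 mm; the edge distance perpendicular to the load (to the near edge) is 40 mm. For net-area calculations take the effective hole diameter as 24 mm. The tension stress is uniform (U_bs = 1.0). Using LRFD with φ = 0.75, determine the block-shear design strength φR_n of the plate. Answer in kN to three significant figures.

Shear plane L_v = 45 + 2·65 = 175 mm; A_gv = 175 × 14 = 2450 mm².
A_nv = (175 − 2.5·24) × 14 = 1610 mm².
A_nt = (40 − 0.5·24) × 14 = 392 mm².
0.6 F_u A_nv = 454 kN; 0.6 F_y A_gv = 521.9 kN → shear rupture governs the shear term.
R_n = 454 + 1.0 × 470 × 392 / 1000 = 638.3 kN.
Design strength φR_n = 0.75 × 638.3 = 479 kN.

479 kN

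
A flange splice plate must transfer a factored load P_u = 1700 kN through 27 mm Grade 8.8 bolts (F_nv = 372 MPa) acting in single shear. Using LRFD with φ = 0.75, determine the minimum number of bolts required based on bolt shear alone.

11 bolts

A_b = π·27²/4 = 572.6 mm².
Per-bolt design strength φR_n = 0.75 × 372 × 572.6 × 1 / 1000 = 159.7 kN.
n ≥ 1700 / 159.7 = 10.64 → use 11 bolts.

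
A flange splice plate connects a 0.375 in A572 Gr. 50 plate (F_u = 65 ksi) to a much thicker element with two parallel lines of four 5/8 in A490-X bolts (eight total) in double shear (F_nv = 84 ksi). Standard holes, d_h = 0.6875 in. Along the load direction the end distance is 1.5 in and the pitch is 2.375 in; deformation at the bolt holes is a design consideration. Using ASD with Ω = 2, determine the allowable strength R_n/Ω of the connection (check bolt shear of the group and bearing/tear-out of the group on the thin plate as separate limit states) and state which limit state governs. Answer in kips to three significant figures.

144 kips (bearing governs)

Bolt shear: A_b = π·0.625²/4 = 0.3068 in²; R_n = 84 × 0.3068 × 8 × 2 = 412.3 kips → 412.3 / 2 = 206 kips.
Bearing (1.2 l_c t F_u ≤ 2.4 d t F_u): upper limit = 2.4·0.625·0.375·65 = 36.56 kips.
  Edge l_c = 1.5 − 0.6875/2 = 1.156 → r_n = 33.82 kips; interior l_c = 2.375 − 0.6875 = 1.688 → r_n = 36.56 kips.
  R_n,bearing = 2·33.82 + 6·36.56 = 287 kips → 287 / 2 = 144 kips.
Bearing governs: 144 kips.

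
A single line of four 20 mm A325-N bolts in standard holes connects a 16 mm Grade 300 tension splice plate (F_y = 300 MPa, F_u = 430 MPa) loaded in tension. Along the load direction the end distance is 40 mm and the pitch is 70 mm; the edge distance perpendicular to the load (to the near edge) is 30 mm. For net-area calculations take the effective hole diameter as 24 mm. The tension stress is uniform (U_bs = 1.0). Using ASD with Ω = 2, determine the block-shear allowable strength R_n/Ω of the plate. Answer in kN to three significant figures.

405 kN

Shear plane L_v = 40 + 3·70 = 250 mm; A_gv = 250 × 16 = 4000 mm².
A_nv = (250 − 3.5·24) × 16 = 2656 mm².
A_nt = (30 − 0.5·24) × 16 = 288 mm².
0.6 F_u A_nv = 685.2 kN; 0.6 F_y A_gv = 720 kN → shear rupture governs the shear term.
R_n = 685.2 + 1.0 × 430 × 288 / 1000 = 809.1 kN.
Allowable strength R_n/Ω = 809.1 / 2 = 405 kN.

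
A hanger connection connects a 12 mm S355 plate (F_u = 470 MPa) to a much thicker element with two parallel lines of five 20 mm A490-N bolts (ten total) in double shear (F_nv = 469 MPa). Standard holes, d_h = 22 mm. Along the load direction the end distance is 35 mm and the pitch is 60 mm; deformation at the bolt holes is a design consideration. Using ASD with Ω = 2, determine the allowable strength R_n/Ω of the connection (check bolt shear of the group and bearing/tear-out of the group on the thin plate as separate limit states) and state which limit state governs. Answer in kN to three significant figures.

1190 kN (bearing governs)

Bolt shear: A_b = π·20²/4 = 314.2 mm²; R_n = 469 × 314.2 × 10 × 2 / 1000 = 2947 kN → 2947 / 2 = 1470 kN.
Bearing (1.2 l_c t F_u ≤ 2.4 d t F_u): upper limit = 2.4·20·12·470 / 1000 = 270.7 kN.
  Edge l_c = 35 − 22/2 = 24 → r_n = 162.4 kN; interior l_c = 60 − 22 = 38 → r_n = 257.2 kN.
  R_n,bearing = 2·162.4 + 8·257.2 = 2382 kN → 2382 / 2 = 1190 kN.
Bearing governs: 1190 kN.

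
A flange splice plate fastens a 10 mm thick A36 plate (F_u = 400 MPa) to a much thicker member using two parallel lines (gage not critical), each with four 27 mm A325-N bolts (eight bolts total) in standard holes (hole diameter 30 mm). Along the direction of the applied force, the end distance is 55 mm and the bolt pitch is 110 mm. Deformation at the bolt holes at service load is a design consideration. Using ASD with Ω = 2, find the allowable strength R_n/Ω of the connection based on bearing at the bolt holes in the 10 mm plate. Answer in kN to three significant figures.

970 kN

Per bolt r_n = 1.2 l_c t F_u ≤ 2.4 d t F_u; upper limit = 2.4 × 27 × 10 × 400 / 1000 = 259.2 kN.
Edge bolt: l_c = 55 − 30/2 = 40 mm → 1.2 × 40 × 10 × 400 / 1000 = 192 → r_n = 192 kN.
Interior bolts: l_c = 110 − 30 = 80 mm → 1.2 × 80 × 10 × 400 / 1000 = 384 → r_n = 259.2 kN.
R_n = 2 × 192 + 6 × 259.2 = 1939 kN.
Allowable strength R_n/Ω = 1939 / 2 = 970 kN.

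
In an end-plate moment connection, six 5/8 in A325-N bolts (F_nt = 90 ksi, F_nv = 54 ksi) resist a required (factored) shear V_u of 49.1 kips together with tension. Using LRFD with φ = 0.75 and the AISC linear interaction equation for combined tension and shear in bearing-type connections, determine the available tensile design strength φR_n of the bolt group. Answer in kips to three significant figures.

A_b = π·0.625²/4 = 0.3068 in²; f_rv = 49.1 / (6 × 0.3068) = 26.67 ksi.
F'_nt = 1.3 F_nt − (F_nt / φF_nv) f_rv = 1.3·90 − (90/(0.75·54))·26.67 = 57.73 ksi, capped at F_nt → F'_nt = 57.73 ksi.
R_n = F'_nt · A_b · n = 57.73 × 0.3068 × 6 = 106.3 kips.
Design strength φR_n = 0.75 × 106.3 = 79.7 kips.

79.7 kips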